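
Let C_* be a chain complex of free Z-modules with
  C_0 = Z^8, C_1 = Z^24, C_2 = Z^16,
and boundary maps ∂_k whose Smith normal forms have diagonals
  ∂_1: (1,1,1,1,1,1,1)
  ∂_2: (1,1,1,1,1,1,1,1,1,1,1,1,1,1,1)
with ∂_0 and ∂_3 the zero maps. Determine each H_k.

H_0 ≅ Z,  H_1 ≅ Z^2,  H_2 ≅ Z.

H_0: b_0 = 8 − 0 − 7 = 1; torsion from ∂_1 factors > 1: none. So H_0 ≅ Z.
H_1: b_1 = 24 − 7 − 15 = 2; torsion from ∂_2 factors > 1: none. So H_1 ≅ Z^2.
H_2: b_2 = 16 − 15 − 0 = 1; torsion from ∂_3 factors > 1: none. So H_2 ≅ Z.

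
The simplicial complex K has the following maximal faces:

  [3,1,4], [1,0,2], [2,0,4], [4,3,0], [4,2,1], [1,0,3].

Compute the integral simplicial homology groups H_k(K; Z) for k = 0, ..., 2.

H_0 = Z,  H_1 = 0,  H_2 = Z.

Take the total order 0 < 1 < 2 < 3 < 4 on the vertex set. Then K (dimension 2) consists of the simplices:

  0-simplices (5): [0], [1], [2], [3], [4]
  1-simplices (9): [0,1], [0,2], [0,3], [0,4], [1,2], [1,3], [1,4], [2,4], [3,4]
  2-simplices (6): [0,1,2], [0,1,3], [0,2,4], [0,3,4], [1,2,4], [1,3,4]

so the chain groups are C_0 ≅ Z^5, C_1 ≅ Z^9, C_2 ≅ Z^6.

∂_1: C_1 → C_0 is given by ∂[p,q] = [q] − [p]. For instance
  ∂[0,4] = [4] − [0].
As a 5×9 matrix over Z this has rank 4, with invariant factors (1,1,1,1).

∂_2: C_2 → C_1 acts by ∂[p,q,r] = [q,r] − [p,r] + [p,q]. For instance
  ∂[0,2,4] = [2,4] − [0,4] + [0,2],
  ∂[1,2,4] = [2,4] − [1,4] + [1,2].
The resulting 9×6 matrix has rank 5, and its Smith normal form has invariant factors (1,1,1,1,1).

Reading off H_k = ker ∂_k / im ∂_{k+1}:

  H_0: rank C_0 − rank ∂_1 = 5 − 4 = 1, and the invariant factors of ∂_1 are all 1, so H_0 = Z.
  H_1: rank ker ∂_1 − rank ∂_2 = (9 − 4) − 5 = 0, and the invariant factors of ∂_2 are all 1, so H_1 = 0.
  H_2: rank ker ∂_2 − rank ∂_3 = (6 − 5) − 0 = 1, and there is no ∂_3, so H_2 = Z.

As a check, the Euler characteristic is 5 − 9 + 6 = 2, which agrees with 1 − 0 + 1 = 2.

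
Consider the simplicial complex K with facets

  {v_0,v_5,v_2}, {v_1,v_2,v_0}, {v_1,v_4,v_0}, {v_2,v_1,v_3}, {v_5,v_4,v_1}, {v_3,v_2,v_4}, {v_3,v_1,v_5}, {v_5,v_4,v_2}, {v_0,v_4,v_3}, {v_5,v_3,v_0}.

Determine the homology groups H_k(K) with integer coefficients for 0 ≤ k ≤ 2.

H_0 ≅ Z,  H_1 ≅ Z/2,  H_2 = 0.

Take the total order v_0 < v_1 < v_2 < v_3 < v_4 < v_5 on the vertex set. Then K (dimension 2) consists of the simplices:

  0-simplices (6): [v_0], [v_1], [v_2], [v_3], [v_4], [v_5]
  1-simplices (15): (15 of them)
  2-simplices (10): [v_0,v_1,v_2], [v_0,v_1,v_4], [v_0,v_2,v_5], [v_0,v_3,v_4], [v_0,v_3,v_5], [v_1,v_2,v_3], [v_1,v_3,v_5], [v_1,v_4,v_5], [v_2,v_3,v_4], [v_2,v_4,v_5]

giving chain groups C_0 ≅ Z^6, C_1 ≅ Z^15, C_2 ≅ Z^10.

∂_1: C_1 → C_0 is given by ∂[p,q] = [q] − [p]. For instance
  ∂[v_3,v_5] = [v_5] − [v_3].
The 6×15 boundary matrix has rank 5 and Smith normal form diag(1,1,1,1,1).

The boundary map ∂_2: C_2 → C_1 acts by ∂[p,q,r] = [q,r] − [p,r] + [p,q]. For instance
  ∂[v_0,v_3,v_5] = [v_3,v_5] − [v_0,v_5] + [v_0,v_3],
  ∂[v_0,v_2,v_5] = [v_2,v_5] − [v_0,v_5] + [v_0,v_2].
This gives a 15×10 integer matrix of rank 10; reducing to Smith normal form yields diagonal entries (1,1,1,1,1,1,1,1,1,2).

Now H_k = ker ∂_k / im ∂_{k+1}, so:

  H_0: rank C_0 − rank ∂_1 = 6 − 5 = 1, and the invariant factors of ∂_1 are all 1, so H_0 ≅ Z.
  H_1: rank ker ∂_1 − rank ∂_2 = (15 − 5) − 10 = 0, and ∂_2 has invariant factor 2 > 1, so H_1 ≅ Z/2.
  H_2: rank ker ∂_2 − rank ∂_3 = (10 − 10) − 0 = 0, and there is no ∂_3, so H_2 ≅ 0.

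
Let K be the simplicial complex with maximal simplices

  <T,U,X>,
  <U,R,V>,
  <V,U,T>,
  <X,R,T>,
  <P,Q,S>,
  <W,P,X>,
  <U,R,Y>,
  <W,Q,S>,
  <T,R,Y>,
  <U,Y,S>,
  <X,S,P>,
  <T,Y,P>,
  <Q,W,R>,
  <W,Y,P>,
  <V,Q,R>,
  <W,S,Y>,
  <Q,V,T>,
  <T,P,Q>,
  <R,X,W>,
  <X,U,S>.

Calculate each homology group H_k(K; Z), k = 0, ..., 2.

H_0 = Z,  H_1 = Z ⊕ Z/2Z,  H_2 = 0.

Fix the vertex order P < Q < R < S < T < U < V < W < X < Y and write every simplex with vertices in increasing order. Then dim K = 2 and the simplices of K are:

  0-simplices (10): P, Q, R, S, T, U, V, W, X, Y
  1-simplices (30): PQ, PS, PT, PW, PX, PY, QR, QS, QT, QV, QW, RT, RU, RV, RW, RX, RY, SU, SW, SX, SY, TU, TV, TX, TY, UV, UX, UY, WX, WY
  2-simplices (20): PQS, PQT, PSX, PTY, PWX, PWY, QRV, QRW, QSW, QTV, RTX, RTY, RUV, RUY, RWX, SUX, SUY, SWY, TUV, TUX

Hence C_0 ≅ Z^10, C_1 ≅ Z^30, C_2 ≅ Z^20.

The boundary map ∂_1: C_1 → C_0 is given by ∂[p,q] = [q] − [p].
The 10×30 boundary matrix has rank 9 and Smith normal form diag(1,1,1,1,1,1,1,1,1).

∂_2: C_2 → C_1 maps a triangle to the signed sum of its edges. For instance
  ∂TUX = UX − TX + TU,
  ∂QRW = RW − QW + QR.
The 30×20 boundary matrix has rank 20 and Smith normal form diag(1,1,1,1,1,1,1,1,1,1,1,1,1,1,1,1,1,1,1,2).

From H_k ≅ ker(∂_k) / im(∂_{k+1}) we obtain:

  H_0: rank C_0 − rank ∂_1 = 10 − 9 = 1, and the invariant factors of ∂_1 are all 1, so H_0 = Z.
  H_1: rank ker ∂_1 − rank ∂_2 = (30 − 9) − 20 = 1, and ∂_2 has invariant factor 2 > 1, so H_1 = Z ⊕ Z/2Z.
  H_2: rank ker ∂_2 − rank ∂_3 = (20 − 20) − 0 = 0, and there is no ∂_3, so H_2 = 0.

As a check, the Euler characteristic is 10 − 30 + 20 = 0, which agrees with 1 − 1 + 0 = 0.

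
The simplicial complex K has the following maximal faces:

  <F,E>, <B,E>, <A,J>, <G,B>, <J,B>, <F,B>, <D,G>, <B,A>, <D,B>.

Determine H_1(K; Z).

H_1 = Z^3.

Fix the vertex order A < B < D < E < F < G < J and write every simplex with vertices in increasing order. Then dim K = 1 and the simplices of K are:

  0-simplices (7): A, B, D, E, F, G, J
  1-simplices (9): AB, AJ, BD, BE, BF, BG, BJ, DG, EF

Hence C_0 ≅ Z^7, C_1 ≅ Z^9.

Boundary ∂_1: C_1 → C_0 sends each edge [p,q] (with p < q) to q − p. For instance
  ∂BG = G − B.
As a 7×9 matrix over Z this has rank 6, with invariant factors (1,1,1,1,1,1).

Computing H_k = (kernel of ∂_k) / (image of ∂_{k+1}):

  H_1: rank ker ∂_1 − rank ∂_2 = (9 − 6) − 0 = 3, and there is no ∂_2, so H_1 ≅ Z^3.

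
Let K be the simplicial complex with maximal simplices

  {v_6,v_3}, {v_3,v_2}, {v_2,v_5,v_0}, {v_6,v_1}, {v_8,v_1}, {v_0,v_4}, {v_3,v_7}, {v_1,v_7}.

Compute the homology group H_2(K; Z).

Order the vertices as v_0 < v_1 < v_2 < v_3 < v_4 < v_5 < v_6 < v_7 < v_8. Listing each simplex with vertices in this order, K has dimension 2 with simplices:

  0-simplices (9): [v_0], [v_1], [v_2], [v_3], [v_4], [v_5], [v_6], [v_7], [v_8]
  1-simplices (10): [v_0,v_2], [v_0,v_4], [v_0,v_5], [v_1,v_6], [v_1,v_7], [v_1,v_8], [v_2,v_3], [v_2,v_5], [v_3,v_6], [v_3,v_7]
  2-simplices (1): [v_0,v_2,v_5]

so the chain groups are C_0 ≅ Z^9, C_1 ≅ Z^10, C_2 ≅ Z^1.

∂_1: C_1 → C_0 sends each edge [p,q] (with p < q) to q − p. For instance
  ∂[v_0,v_4] = [v_4] − [v_0].
The 9×10 boundary matrix has rank 8 and Smith normal form diag(1,1,1,1,1,1,1,1).

The boundary map ∂_2: C_2 → C_1 acts by ∂[p,q,r] = [q,r] − [p,r] + [p,q]. For instance
  ∂[v_0,v_2,v_5] = [v_2,v_5] − [v_0,v_5] + [v_0,v_2].
As a 10×1 matrix over Z this has rank 1, with invariant factors (1).

From H_k ≅ ker(∂_k) / im(∂_{k+1}) we obtain:

  H_2: rank ker ∂_2 − rank ∂_3 = (1 − 1) − 0 = 0, and there is no ∂_3, so H_2 = 0.

H_2 = 0.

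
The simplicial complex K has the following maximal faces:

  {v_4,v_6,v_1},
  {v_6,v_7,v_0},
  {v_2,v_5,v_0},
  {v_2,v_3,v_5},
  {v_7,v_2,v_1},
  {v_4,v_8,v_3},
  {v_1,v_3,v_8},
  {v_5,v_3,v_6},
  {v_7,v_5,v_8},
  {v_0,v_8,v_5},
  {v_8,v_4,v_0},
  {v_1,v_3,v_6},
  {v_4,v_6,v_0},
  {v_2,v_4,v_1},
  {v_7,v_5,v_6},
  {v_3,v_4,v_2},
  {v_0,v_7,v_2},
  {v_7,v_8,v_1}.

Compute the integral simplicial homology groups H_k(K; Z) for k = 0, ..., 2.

K has 9 vertices, 27 edges, 18 triangles.
rank ∂_0 = 0, rank ∂_1 = 8 ⇒ b_0 = 9 − 0 − 8 = 1; all invariant factors of ∂_1 are 1 so no torsion. So H_0 = Z.
rank ∂_1 = 8, rank ∂_2 = 18 ⇒ b_1 = 27 − 8 − 18 = 1; ∂_2 has invariant factor(s) [2] giving torsion. So H_1 = Z ⊕ Z/2.
rank ∂_2 = 18, rank ∂_3 = 0 ⇒ b_2 = 18 − 18 − 0 = 0. So H_2 = 0.

H_0 ≅ Z,  H_1 ≅ Z ⊕ Z/2,  H_2 = 0.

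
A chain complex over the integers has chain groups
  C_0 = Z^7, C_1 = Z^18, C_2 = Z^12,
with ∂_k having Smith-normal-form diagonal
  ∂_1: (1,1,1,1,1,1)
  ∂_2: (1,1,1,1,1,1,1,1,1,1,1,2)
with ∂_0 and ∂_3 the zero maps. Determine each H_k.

H_0: b_0 = 7 − 0 − 6 = 1; torsion from ∂_1 factors > 1: none. So H_0 = Z.
H_1: b_1 = 18 − 6 − 12 = 0; torsion from ∂_2 factors > 1: [2]. So H_1 = Z/2Z.
H_2: b_2 = 12 − 12 − 0 = 0; torsion from ∂_3 factors > 1: none. So H_2 = 0.

H_0 = Z,  H_1 = Z/2Z,  H_2 = 0.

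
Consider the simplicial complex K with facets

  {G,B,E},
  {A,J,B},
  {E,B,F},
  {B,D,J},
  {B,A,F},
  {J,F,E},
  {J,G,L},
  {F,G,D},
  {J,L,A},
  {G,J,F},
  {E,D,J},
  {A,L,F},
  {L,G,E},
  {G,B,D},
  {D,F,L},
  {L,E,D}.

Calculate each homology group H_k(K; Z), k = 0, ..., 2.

Fix the vertex order A < B < D < E < F < G < J < L and write every simplex with vertices in increasing order. Then dim K = 2 and the simplices of K are:

  0-simplices (8): A, B, D, E, F, G, J, L
  1-simplices (24): AB, AF, AJ, AL, BD, BE, BF, BG, BJ, DE, DF, DG, DJ, DL, EF, EG, EJ, EL, FG, FJ, FL, GJ, GL, JL
  2-simplices (16): ABF, ABJ, AFL, AJL, BDG, BDJ, BEF, BEG, DEJ, DEL, DFG, DFL, EFJ, EGL, FGJ, GJL

so the chain groups are C_0 ≅ Z^8, C_1 ≅ Z^24, C_2 ≅ Z^16.

The boundary map ∂_1: C_1 → C_0 maps an edge to its endpoints' difference, ∂[p,q] = q − p.
The 8×24 boundary matrix has rank 7 and Smith normal form diag(1,1,1,1,1,1,1).

Boundary ∂_2: C_2 → C_1 acts by ∂[p,q,r] = [q,r] − [p,r] + [p,q]. For instance
  ∂FGJ = GJ − FJ + FG,
  ∂AJL = JL − AL + AJ.
This gives a 24×16 integer matrix of rank 15; reducing to Smith normal form yields diagonal entries (1,1,1,1,1,1,1,1,1,1,1,1,1,1,1).

Reading off H_k = ker ∂_k / im ∂_{k+1}:

  H_0: rank C_0 − rank ∂_1 = 8 − 7 = 1, and the invariant factors of ∂_1 are all 1, so H_0 ≅ Z.
  H_1: rank ker ∂_1 − rank ∂_2 = (24 − 7) − 15 = 2, and the invariant factors of ∂_2 are all 1, so H_1 ≅ Z^2.
  H_2: rank ker ∂_2 − rank ∂_3 = (16 − 15) − 0 = 1, and there is no ∂_3, so H_2 ≅ Z.

H_0 = Z,  H_1 = Z^2,  H_2 = Z.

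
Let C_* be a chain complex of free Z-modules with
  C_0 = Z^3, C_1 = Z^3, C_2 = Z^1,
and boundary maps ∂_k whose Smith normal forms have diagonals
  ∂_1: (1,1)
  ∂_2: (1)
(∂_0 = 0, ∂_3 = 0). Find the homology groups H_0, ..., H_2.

H_0: b_0 = 3 − 0 − 2 = 1; torsion from ∂_1 factors > 1: none. So H_0 ≅ Z.
H_1: b_1 = 3 − 2 − 1 = 0; torsion from ∂_2 factors > 1: none. So H_1 ≅ 0.
H_2: b_2 = 1 − 1 − 0 = 0; torsion from ∂_3 factors > 1: none. So H_2 ≅ 0.

H_0 ≅ Z,  H_1 = 0,  H_2 = 0.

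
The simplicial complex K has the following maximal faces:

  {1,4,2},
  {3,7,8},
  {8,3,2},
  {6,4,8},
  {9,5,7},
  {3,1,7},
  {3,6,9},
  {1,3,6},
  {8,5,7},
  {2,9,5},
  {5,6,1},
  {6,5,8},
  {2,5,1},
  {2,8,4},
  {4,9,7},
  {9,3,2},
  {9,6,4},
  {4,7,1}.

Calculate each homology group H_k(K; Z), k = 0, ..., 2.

H_0 = Z,  H_1 = Z^2,  H_2 = Z.

Fix the vertex order 1 < 2 < 3 < 4 < 5 < 6 < 7 < 8 < 9 and write every simplex with vertices in increasing order. Then dim K = 2 and the simplices of K are:

  0-simplices (9): [1], [2], [3], [4], [5], [6], [7], [8], [9]
  1-simplices (27): (27 of them)
  2-simplices (18): [1,2,4], [1,2,5], [1,3,6], [1,3,7], [1,4,7], [1,5,6], [2,3,8], [2,3,9], [2,4,8], [2,5,9], [3,6,9], [3,7,8], [4,6,8], [4,6,9], [4,7,9], [5,6,8], [5,7,8], [5,7,9]

so the chain groups are C_0 ≅ Z^9, C_1 ≅ Z^27, C_2 ≅ Z^18.

∂_1: C_1 → C_0 is given by ∂[p,q] = [q] − [p].
The 9×27 boundary matrix has rank 8 and Smith normal form diag(1,1,1,1,1,1,1,1).

∂_2: C_2 → C_1 acts by ∂[p,q,r] = [q,r] − [p,r] + [p,q]. For instance
  ∂[1,2,5] = [2,5] − [1,5] + [1,2],
  ∂[5,7,8] = [7,8] − [5,8] + [5,7].
The resulting 27×18 matrix has rank 17, and its Smith normal form has invariant factors (1,1,1,1,1,1,1,1,1,1,1,1,1,1,1,1,1).

Reading off H_k = ker ∂_k / im ∂_{k+1}:

  H_0: rank C_0 − rank ∂_1 = 9 − 8 = 1, and the invariant factors of ∂_1 are all 1, so H_0 ≅ Z.
  H_1: rank ker ∂_1 − rank ∂_2 = (27 − 8) − 17 = 2, and the invariant factors of ∂_2 are all 1, so H_1 ≅ Z^2.
  H_2: rank ker ∂_2 − rank ∂_3 = (18 − 17) − 0 = 1, and there is no ∂_3, so H_2 ≅ Z.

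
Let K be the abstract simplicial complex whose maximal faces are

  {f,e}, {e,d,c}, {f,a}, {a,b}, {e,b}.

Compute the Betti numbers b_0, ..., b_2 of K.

b_0 = 1, b_1 = 1, b_2 = 0.

Order the vertices as a < b < c < d < e < f. Listing each simplex with vertices in this order, K has dimension 2 with simplices:

  0-simplices (6): a, b, c, d, e, f
  1-simplices (7): ab, af, be, cd, ce, de, ef
  2-simplices (1): cde

Hence C_0 ≅ Z^6, C_1 ≅ Z^7, C_2 ≅ Z^1.

The boundary map ∂_1: C_1 → C_0 maps an edge to its endpoints' difference, ∂[p,q] = q − p.
The resulting 6×7 matrix has rank 5, and its Smith normal form has invariant factors (1,1,1,1,1).

∂_2: C_2 → C_1 acts by ∂[p,q,r] = [q,r] − [p,r] + [p,q]. For instance
  ∂cde = de − ce + cd.
As a 7×1 matrix over Z this has rank 1, with invariant factors (1).

Computing H_k = (kernel of ∂_k) / (image of ∂_{k+1}):

  H_0: rank C_0 − rank ∂_1 = 6 − 5 = 1, and the invariant factors of ∂_1 are all 1, so H_0 ≅ Z.
  H_1: rank ker ∂_1 − rank ∂_2 = (7 − 5) − 1 = 1, and the invariant factors of ∂_2 are all 1, so H_1 ≅ Z.
  H_2: rank ker ∂_2 − rank ∂_3 = (1 − 1) − 0 = 0, and there is no ∂_3, so H_2 ≅ 0.

Hence the Betti numbers are b_0 = 1, b_1 = 1, b_2 = 0.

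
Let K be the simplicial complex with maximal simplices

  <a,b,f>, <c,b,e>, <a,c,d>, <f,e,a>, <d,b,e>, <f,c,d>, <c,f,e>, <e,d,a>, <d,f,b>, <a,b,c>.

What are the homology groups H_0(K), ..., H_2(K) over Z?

H_0 = Z,  H_1 = Z/2,  H_2 = 0.

Take the total order a < b < c < d < e < f on the vertex set. Then K (dimension 2) consists of the simplices:

  0-simplices (6): a, b, c, d, e, f
  1-simplices (15): ab, ac, ad, ae, af, bc, bd, be, bf, cd, ce, cf, de, df, ef
  2-simplices (10): abc, abf, acd, ade, aef, bce, bde, bdf, cdf, cef

so the chain groups are C_0 ≅ Z^6, C_1 ≅ Z^15, C_2 ≅ Z^10.

The boundary map ∂_1: C_1 → C_0 is given by ∂[p,q] = [q] − [p].
As a 6×15 matrix over Z this has rank 5, with invariant factors (1,1,1,1,1).

∂_2: C_2 → C_1 acts by ∂[p,q,r] = [q,r] − [p,r] + [p,q]. For instance
  ∂cef = ef − cf + ce,
  ∂bce = ce − be + bc.
The resulting 15×10 matrix has rank 10, and its Smith normal form has invariant factors (1,1,1,1,1,1,1,1,1,2).

Reading off H_k = ker ∂_k / im ∂_{k+1}:

  H_0: rank C_0 − rank ∂_1 = 6 − 5 = 1, and the invariant factors of ∂_1 are all 1, so H_0 = Z.
  H_1: rank ker ∂_1 − rank ∂_2 = (15 − 5) − 10 = 0, and ∂_2 has invariant factor 2 > 1, so H_1 = Z/2.
  H_2: rank ker ∂_2 − rank ∂_3 = (10 − 10) − 0 = 0, and there is no ∂_3, so H_2 = 0.

As a check, the Euler characteristic is 6 − 15 + 10 = 1, which agrees with 1 − 0 + 0 = 1.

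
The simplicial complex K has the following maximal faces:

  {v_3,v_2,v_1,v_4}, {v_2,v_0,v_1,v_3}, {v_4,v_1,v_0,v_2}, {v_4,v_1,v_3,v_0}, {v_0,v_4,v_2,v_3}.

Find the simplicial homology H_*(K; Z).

Take the total order v_0 < v_1 < v_2 < v_3 < v_4 on the vertex set. Then K (dimension 3) consists of the simplices:

  0-simplices (5): [v_0], [v_1], [v_2], [v_3], [v_4]
  1-simplices (10): [v_0,v_1], [v_0,v_2], [v_0,v_3], [v_0,v_4], [v_1,v_2], [v_1,v_3], [v_1,v_4], [v_2,v_3], [v_2,v_4], [v_3,v_4]
  2-simplices (10): [v_0,v_1,v_2], [v_0,v_1,v_3], [v_0,v_1,v_4], [v_0,v_2,v_3], [v_0,v_2,v_4], [v_0,v_3,v_4], [v_1,v_2,v_3], [v_1,v_2,v_4], [v_1,v_3,v_4], [v_2,v_3,v_4]
  3-simplices (5): [v_0,v_1,v_2,v_3], [v_0,v_1,v_2,v_4], [v_0,v_1,v_3,v_4], [v_0,v_2,v_3,v_4], [v_1,v_2,v_3,v_4]

Hence C_0 ≅ Z^5, C_1 ≅ Z^10, C_2 ≅ Z^10, C_3 ≅ Z^5.

The boundary map ∂_1: C_1 → C_0 sends each edge [p,q] (with p < q) to q − p.
This gives a 5×10 integer matrix of rank 4; reducing to Smith normal form yields diagonal entries (1,1,1,1).

Boundary ∂_2: C_2 → C_1 acts by ∂[p,q,r] = [q,r] − [p,r] + [p,q]. For instance
  ∂[v_0,v_1,v_3] = [v_1,v_3] − [v_0,v_3] + [v_0,v_1],
  ∂[v_2,v_3,v_4] = [v_3,v_4] − [v_2,v_4] + [v_2,v_3].
This gives a 10×10 integer matrix of rank 6; reducing to Smith normal form yields diagonal entries (1,1,1,1,1,1).

The boundary map ∂_3: C_3 → C_2 sends each 3-simplex σ to the alternating sum Σ_i (−1)^i (σ with its i-th vertex removed). For instance
  ∂[v_0,v_1,v_3,v_4] = [v_1,v_3,v_4] − [v_0,v_3,v_4] + [v_0,v_1,v_4] − [v_0,v_1,v_3],
  ∂[v_0,v_2,v_3,v_4] = [v_2,v_3,v_4] − [v_0,v_3,v_4] + [v_0,v_2,v_4] − [v_0,v_2,v_3].
The resulting 10×5 matrix has rank 4, and its Smith normal form has invariant factors (1,1,1,1).

Now H_k = ker ∂_k / im ∂_{k+1}, so:

  H_0: rank C_0 − rank ∂_1 = 5 − 4 = 1, and the invariant factors of ∂_1 are all 1, so H_0 ≅ Z.
  H_1: rank ker ∂_1 − rank ∂_2 = (10 − 4) − 6 = 0, and the invariant factors of ∂_2 are all 1, so H_1 ≅ 0.
  H_2: rank ker ∂_2 − rank ∂_3 = (10 − 6) − 4 = 0, and the invariant factors of ∂_3 are all 1, so H_2 ≅ 0.
  H_3: rank ker ∂_3 − rank ∂_4 = (5 − 4) − 0 = 1, and there is no ∂_4, so H_3 ≅ Z.

H_0 ≅ Z,  H_1 = 0,  H_2 = 0,  H_3 ≅ Z.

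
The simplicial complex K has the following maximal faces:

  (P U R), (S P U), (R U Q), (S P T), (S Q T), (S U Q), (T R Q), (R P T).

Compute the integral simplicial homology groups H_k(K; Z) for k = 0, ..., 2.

H_0 ≅ Z,  H_1 = 0,  H_2 ≅ Z.

We work with the vertex ordering P < Q < R < S < T < U. The simplices of K, each written with vertices in increasing order, are:

  0-simplices (6): P, Q, R, S, T, U
  1-simplices (12): PR, PS, PT, PU, QR, QS, QT, QU, RT, RU, ST, SU
  2-simplices (8): PRT, PRU, PST, PSU, QRT, QRU, QST, QSU

giving chain groups C_0 ≅ Z^6, C_1 ≅ Z^12, C_2 ≅ Z^8.

∂_1: C_1 → C_0 is given by ∂[p,q] = [q] − [p]. For instance
  ∂RU = U − R.
The resulting 6×12 matrix has rank 5, and its Smith normal form has invariant factors (1,1,1,1,1).

Boundary ∂_2: C_2 → C_1 maps a triangle to the signed sum of its edges. For instance
  ∂PSU = SU − PU + PS,
  ∂QRT = RT − QT + QR.
The 12×8 boundary matrix has rank 7 and Smith normal form diag(1,1,1,1,1,1,1).

Now H_k = ker ∂_k / im ∂_{k+1}, so:

  H_0: rank C_0 − rank ∂_1 = 6 − 5 = 1, and the invariant factors of ∂_1 are all 1, so H_0 ≅ Z.
  H_1: rank ker ∂_1 − rank ∂_2 = (12 − 5) − 7 = 0, and the invariant factors of ∂_2 are all 1, so H_1 ≅ 0.
  H_2: rank ker ∂_2 − rank ∂_3 = (8 − 7) − 0 = 1, and there is no ∂_3, so H_2 ≅ Z.

(K is a triangulation of the 2-sphere S^2.)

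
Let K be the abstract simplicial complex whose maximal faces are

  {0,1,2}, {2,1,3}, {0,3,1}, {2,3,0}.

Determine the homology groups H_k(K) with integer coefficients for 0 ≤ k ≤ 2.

Take the total order 0 < 1 < 2 < 3 on the vertex set. Then K (dimension 2) consists of the simplices:

  0-simplices (4): [0], [1], [2], [3]
  1-simplices (6): [0,1], [0,2], [0,3], [1,2], [1,3], [2,3]
  2-simplices (4): [0,1,2], [0,1,3], [0,2,3], [1,2,3]

giving chain groups C_0 ≅ Z^4, C_1 ≅ Z^6, C_2 ≅ Z^4.

The boundary map ∂_1: C_1 → C_0 maps an edge to its endpoints' difference, ∂[p,q] = q − p. For instance
  ∂[0,2] = [2] − [0].
The 4×6 boundary matrix has rank 3 and Smith normal form diag(1,1,1).

The boundary map ∂_2: C_2 → C_1 acts by ∂[p,q,r] = [q,r] − [p,r] + [p,q]. For instance
  ∂[0,1,2] = [1,2] − [0,2] + [0,1],
  ∂[0,2,3] = [2,3] − [0,3] + [0,2].
The resulting 6×4 matrix has rank 3, and its Smith normal form has invariant factors (1,1,1).

Reading off H_k = ker ∂_k / im ∂_{k+1}:

  H_0: rank C_0 − rank ∂_1 = 4 − 3 = 1, and the invariant factors of ∂_1 are all 1, so H_0 ≅ Z.
  H_1: rank ker ∂_1 − rank ∂_2 = (6 − 3) − 3 = 0, and the invariant factors of ∂_2 are all 1, so H_1 ≅ 0.
  H_2: rank ker ∂_2 − rank ∂_3 = (4 − 3) − 0 = 1, and there is no ∂_3, so H_2 ≅ Z.

As a check, the Euler characteristic is 4 − 6 + 4 = 2, which agrees with 1 − 0 + 1 = 2.

H_0 = Z,  H_1 = 0,  H_2 = Z.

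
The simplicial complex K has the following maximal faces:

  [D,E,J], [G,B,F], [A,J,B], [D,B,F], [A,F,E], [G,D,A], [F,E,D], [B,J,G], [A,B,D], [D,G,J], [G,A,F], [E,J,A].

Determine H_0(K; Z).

H_0 ≅ Z.

Order the vertices as A < B < D < E < F < G < J. Listing each simplex with vertices in this order, K has dimension 2 with simplices:

  0-simplices (7): A, B, D, E, F, G, J
  1-simplices (18): AB, AD, AE, AF, AG, AJ, BD, BF, BG, BJ, DE, DF, DG, DJ, EF, EJ, FG, GJ
  2-simplices (12): ABD, ABJ, ADG, AEF, AEJ, AFG, BDF, BFG, BGJ, DEF, DEJ, DGJ

giving chain groups C_0 ≅ Z^7, C_1 ≅ Z^18, C_2 ≅ Z^12.

Boundary ∂_1: C_1 → C_0 is given by ∂[p,q] = [q] − [p].
The 7×18 boundary matrix has rank 6 and Smith normal form diag(1,1,1,1,1,1).

The boundary map ∂_2: C_2 → C_1 acts by ∂[p,q,r] = [q,r] − [p,r] + [p,q]. For instance
  ∂ABJ = BJ − AJ + AB,
  ∂BGJ = GJ − BJ + BG.
The resulting 18×12 matrix has rank 12, and its Smith normal form has invariant factors (1,1,1,1,1,1,1,1,1,1,1,2).

Now H_k = ker ∂_k / im ∂_{k+1}, so:

  H_0: rank C_0 − rank ∂_1 = 7 − 6 = 1, and the invariant factors of ∂_1 are all 1, so H_0 ≅ Z.

(K is a triangulation of the real projective plane RP^2.)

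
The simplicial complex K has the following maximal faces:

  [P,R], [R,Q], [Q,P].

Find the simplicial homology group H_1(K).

H_1 ≅ Z.

Fix the vertex order P < Q < R and write every simplex with vertices in increasing order. Then dim K = 1 and the simplices of K are:

  0-simplices (3): P, Q, R
  1-simplices (3): PQ, PR, QR

so the chain groups are C_0 ≅ Z^3, C_1 ≅ Z^3.

∂_1: C_1 → C_0 is given by ∂[p,q] = [q] − [p]. For instance
  ∂PQ = Q − P.
The resulting 3×3 matrix has rank 2, and its Smith normal form has invariant factors (1,1).

Computing H_k = (kernel of ∂_k) / (image of ∂_{k+1}):

  H_1: rank ker ∂_1 − rank ∂_2 = (3 − 2) − 0 = 1, and there is no ∂_2, so H_1 ≅ Z.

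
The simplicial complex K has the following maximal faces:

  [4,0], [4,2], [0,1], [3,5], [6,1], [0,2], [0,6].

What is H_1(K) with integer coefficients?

H_1 ≅ Z^2.

Order the vertices as 0 < 1 < 2 < 3 < 4 < 5 < 6. Listing each simplex with vertices in this order, K has dimension 1 with simplices:

  0-simplices (7): [0], [1], [2], [3], [4], [5], [6]
  1-simplices (7): [0,1], [0,2], [0,4], [0,6], [1,6], [2,4], [3,5]

Hence C_0 ≅ Z^7, C_1 ≅ Z^7.

The boundary map ∂_1: C_1 → C_0 is given by ∂[p,q] = [q] − [p]. For instance
  ∂[2,4] = [4] − [2].
This gives a 7×7 integer matrix of rank 5; reducing to Smith normal form yields diagonal entries (1,1,1,1,1).

Computing H_k = (kernel of ∂_k) / (image of ∂_{k+1}):

  H_1: rank ker ∂_1 − rank ∂_2 = (7 − 5) − 0 = 2, and there is no ∂_2, so H_1 = Z^2.

(K is a triangulation of the disjoint union of the 1-simplex and a wedge of 2 circles.)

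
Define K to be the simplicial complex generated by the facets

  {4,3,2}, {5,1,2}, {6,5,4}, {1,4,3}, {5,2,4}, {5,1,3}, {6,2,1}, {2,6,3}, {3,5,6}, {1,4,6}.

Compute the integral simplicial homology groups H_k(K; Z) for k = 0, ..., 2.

H_0 ≅ Z,  H_1 ≅ Z/2Z,  H_2 = 0.

We work with the vertex ordering 1 < 2 < 3 < 4 < 5 < 6. The simplices of K, each written with vertices in increasing order, are:

  0-simplices (6): [1], [2], [3], [4], [5], [6]
  1-simplices (15): [1,2], [1,3], [1,4], [1,5], [1,6], [2,3], [2,4], [2,5], [2,6], [3,4], [3,5], [3,6], [4,5], [4,6], [5,6]
  2-simplices (10): [1,2,5], [1,2,6], [1,3,4], [1,3,5], [1,4,6], [2,3,4], [2,3,6], [2,4,5], [3,5,6], [4,5,6]

so the chain groups are C_0 ≅ Z^6, C_1 ≅ Z^15, C_2 ≅ Z^10.

∂_1: C_1 → C_0 sends each edge [p,q] (with p < q) to q − p. For instance
  ∂[3,5] = [5] − [3].
As a 6×15 matrix over Z this has rank 5, with invariant factors (1,1,1,1,1).

∂_2: C_2 → C_1 sends each 2-simplex [p,q,r] to [q,r] − [p,r] + [p,q]. For instance
  ∂[2,3,4] = [3,4] − [2,4] + [2,3],
  ∂[2,4,5] = [4,5] − [2,5] + [2,4].
This gives a 15×10 integer matrix of rank 10; reducing to Smith normal form yields diagonal entries (1,1,1,1,1,1,1,1,1,2).

Computing H_k = (kernel of ∂_k) / (image of ∂_{k+1}):

  H_0: rank C_0 − rank ∂_1 = 6 − 5 = 1, and the invariant factors of ∂_1 are all 1, so H_0 ≅ Z.
  H_1: rank ker ∂_1 − rank ∂_2 = (15 − 5) − 10 = 0, and ∂_2 has invariant factor 2 > 1, so H_1 ≅ Z/2Z.
  H_2: rank ker ∂_2 − rank ∂_3 = (10 − 10) − 0 = 0, and there is no ∂_3, so H_2 ≅ 0.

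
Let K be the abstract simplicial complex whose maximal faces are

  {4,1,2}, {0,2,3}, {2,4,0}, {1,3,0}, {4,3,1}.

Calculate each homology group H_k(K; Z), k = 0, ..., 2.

H_0 = Z,  H_1 = Z,  H_2 = 0.

K has 5 vertices, 10 edges, 5 triangles.
rank ∂_0 = 0, rank ∂_1 = 4 ⇒ b_0 = 5 − 0 − 4 = 1; all invariant factors of ∂_1 are 1 so no torsion. So H_0 = Z.
rank ∂_1 = 4, rank ∂_2 = 5 ⇒ b_1 = 10 − 4 − 5 = 1; all invariant factors of ∂_2 are 1 so no torsion. So H_1 = Z.
rank ∂_2 = 5, rank ∂_3 = 0 ⇒ b_2 = 5 − 5 − 0 = 0. So H_2 = 0.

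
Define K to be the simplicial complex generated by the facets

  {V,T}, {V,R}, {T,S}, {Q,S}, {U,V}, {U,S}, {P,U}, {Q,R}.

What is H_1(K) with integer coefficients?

H_1 = Z^2.

Order the vertices as P < Q < R < S < T < U < V. Listing each simplex with vertices in this order, K has dimension 1 with simplices:

  0-simplices (7): P, Q, R, S, T, U, V
  1-simplices (8): PU, QR, QS, RV, ST, SU, TV, UV

so the chain groups are C_0 ≅ Z^7, C_1 ≅ Z^8.

∂_1: C_1 → C_0 maps an edge to its endpoints' difference, ∂[p,q] = q − p.
As a 7×8 matrix over Z this has rank 6, with invariant factors (1,1,1,1,1,1).

Computing H_k = (kernel of ∂_k) / (image of ∂_{k+1}):

  H_1: rank ker ∂_1 − rank ∂_2 = (8 − 6) − 0 = 2, and there is no ∂_2, so H_1 = Z^2.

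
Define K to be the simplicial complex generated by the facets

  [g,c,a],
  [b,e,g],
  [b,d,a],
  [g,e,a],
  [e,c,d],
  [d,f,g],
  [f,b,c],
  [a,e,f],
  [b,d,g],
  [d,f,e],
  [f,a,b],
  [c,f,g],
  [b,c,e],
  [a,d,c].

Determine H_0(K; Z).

H_0 = Z.

We work with the vertex ordering a < b < c < d < e < f < g. The simplices of K, each written with vertices in increasing order, are:

  0-simplices (7): a, b, c, d, e, f, g
  1-simplices (21): ab, ac, ad, ae, af, ag, bc, bd, be, bf, bg, cd, ce, cf, cg, de, df, dg, ef, eg, fg
  2-simplices (14): abd, abf, acd, acg, aef, aeg, bce, bcf, bdg, beg, cde, cfg, def, dfg

Hence C_0 ≅ Z^7, C_1 ≅ Z^21, C_2 ≅ Z^14.

Boundary ∂_1: C_1 → C_0 maps an edge to its endpoints' difference, ∂[p,q] = q − p. For instance
  ∂ad = d − a.
The resulting 7×21 matrix has rank 6, and its Smith normal form has invariant factors (1,1,1,1,1,1).

The boundary map ∂_2: C_2 → C_1 acts by ∂[p,q,r] = [q,r] − [p,r] + [p,q]. For instance
  ∂aef = ef − af + ae,
  ∂bcf = cf − bf + bc.
The 21×14 boundary matrix has rank 13 and Smith normal form diag(1,1,1,1,1,1,1,1,1,1,1,1,1).

Now H_k = ker ∂_k / im ∂_{k+1}, so:

  H_0: rank C_0 − rank ∂_1 = 7 − 6 = 1, and the invariant factors of ∂_1 are all 1, so H_0 ≅ Z.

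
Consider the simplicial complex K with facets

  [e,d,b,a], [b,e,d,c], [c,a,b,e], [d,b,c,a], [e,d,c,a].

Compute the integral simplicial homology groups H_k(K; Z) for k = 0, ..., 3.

Take the total order a < b < c < d < e on the vertex set. Then K (dimension 3) consists of the simplices:

  0-simplices (5): a, b, c, d, e
  1-simplices (10): ab, ac, ad, ae, bc, bd, be, cd, ce, de
  2-simplices (10): abc, abd, abe, acd, ace, ade, bcd, bce, bde, cde
  3-simplices (5): abcd, abce, abde, acde, bcde

giving chain groups C_0 ≅ Z^5, C_1 ≅ Z^10, C_2 ≅ Z^10, C_3 ≅ Z^5.

Boundary ∂_1: C_1 → C_0 sends each edge [p,q] (with p < q) to q − p. For instance
  ∂ac = c − a.
The resulting 5×10 matrix has rank 4, and its Smith normal form has invariant factors (1,1,1,1).

The boundary map ∂_2: C_2 → C_1 sends each 2-simplex [p,q,r] to [q,r] − [p,r] + [p,q]. For instance
  ∂abc = bc − ac + ab,
  ∂cde = de − ce + cd.
As a 10×10 matrix over Z this has rank 6, with invariant factors (1,1,1,1,1,1).

The boundary map ∂_3: C_3 → C_2 sends each 3-simplex σ to the alternating sum Σ_i (−1)^i (σ with its i-th vertex removed). For instance
  ∂acde = cde − ade + ace − acd,
  ∂bcde = cde − bde + bce − bcd.
As a 10×5 matrix over Z this has rank 4, with invariant factors (1,1,1,1).

Now H_k = ker ∂_k / im ∂_{k+1}, so:

  H_0: rank C_0 − rank ∂_1 = 5 − 4 = 1, and the invariant factors of ∂_1 are all 1, so H_0 ≅ Z.
  H_1: rank ker ∂_1 − rank ∂_2 = (10 − 4) − 6 = 0, and the invariant factors of ∂_2 are all 1, so H_1 ≅ 0.
  H_2: rank ker ∂_2 − rank ∂_3 = (10 − 6) − 4 = 0, and the invariant factors of ∂_3 are all 1, so H_2 ≅ 0.
  H_3: rank ker ∂_3 − rank ∂_4 = (5 − 4) − 0 = 1, and there is no ∂_4, so H_3 ≅ Z.

As a check, the Euler characteristic is 5 − 10 + 10 − 5 = 0, which agrees with 1 − 0 + 0 − 1 = 0.

H_0 ≅ Z,  H_1 = 0,  H_2 = 0,  H_3 ≅ Z.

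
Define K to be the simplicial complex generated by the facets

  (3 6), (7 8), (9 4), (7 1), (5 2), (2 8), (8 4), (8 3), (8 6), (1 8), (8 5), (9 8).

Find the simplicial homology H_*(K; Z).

H_0 ≅ Z,  H_1 ≅ Z^4.

Fix the vertex order 1 < 2 < 3 < 4 < 5 < 6 < 7 < 8 < 9 and write every simplex with vertices in increasing order. Then dim K = 1 and the simplices of K are:

  0-simplices (9): [1], [2], [3], [4], [5], [6], [7], [8], [9]
  1-simplices (12): [1,7], [1,8], [2,5], [2,8], [3,6], [3,8], [4,8], [4,9], [5,8], [6,8], [7,8], [8,9]

giving chain groups C_0 ≅ Z^9, C_1 ≅ Z^12.

Boundary ∂_1: C_1 → C_0 sends each edge [p,q] (with p < q) to q − p. For instance
  ∂[7,8] = [8] − [7].
The resulting 9×12 matrix has rank 8, and its Smith normal form has invariant factors (1,1,1,1,1,1,1,1).

Now H_k = ker ∂_k / im ∂_{k+1}, so:

  H_0: rank C_0 − rank ∂_1 = 9 − 8 = 1, and the invariant factors of ∂_1 are all 1, so H_0 ≅ Z.
  H_1: rank ker ∂_1 − rank ∂_2 = (12 − 8) − 0 = 4, and there is no ∂_2, so H_1 ≅ Z^4.

As a check, the Euler characteristic is 9 − 12 = -3, which agrees with 1 − 4 = -3.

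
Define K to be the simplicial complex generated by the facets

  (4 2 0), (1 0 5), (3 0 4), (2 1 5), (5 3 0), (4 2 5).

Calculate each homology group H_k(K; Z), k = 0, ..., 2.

Take the total order 0 < 1 < 2 < 3 < 4 < 5 on the vertex set. Then K (dimension 2) consists of the simplices:

  0-simplices (6): [0], [1], [2], [3], [4], [5]
  1-simplices (12): [0,1], [0,2], [0,3], [0,4], [0,5], [1,2], [1,5], [2,4], [2,5], [3,4], [3,5], [4,5]
  2-simplices (6): [0,1,5], [0,2,4], [0,3,4], [0,3,5], [1,2,5], [2,4,5]

giving chain groups C_0 ≅ Z^6, C_1 ≅ Z^12, C_2 ≅ Z^6.

∂_1: C_1 → C_0 sends each edge [p,q] (with p < q) to q − p. For instance
  ∂[1,2] = [2] − [1].
The resulting 6×12 matrix has rank 5, and its Smith normal form has invariant factors (1,1,1,1,1).

The boundary map ∂_2: C_2 → C_1 maps a triangle to the signed sum of its edges. For instance
  ∂[1,2,5] = [2,5] − [1,5] + [1,2],
  ∂[0,2,4] = [2,4] − [0,4] + [0,2].
As a 12×6 matrix over Z this has rank 6, with invariant factors (1,1,1,1,1,1).

Computing H_k = (kernel of ∂_k) / (image of ∂_{k+1}):

  H_0: rank C_0 − rank ∂_1 = 6 − 5 = 1, and the invariant factors of ∂_1 are all 1, so H_0 = Z.
  H_1: rank ker ∂_1 − rank ∂_2 = (12 − 5) − 6 = 1, and the invariant factors of ∂_2 are all 1, so H_1 = Z.
  H_2: rank ker ∂_2 − rank ∂_3 = (6 − 6) − 0 = 0, and there is no ∂_3, so H_2 = 0.

(K is a triangulation of the cylinder S^1 x I.)

H_0 ≅ Z,  H_1 ≅ Z,  H_2 = 0.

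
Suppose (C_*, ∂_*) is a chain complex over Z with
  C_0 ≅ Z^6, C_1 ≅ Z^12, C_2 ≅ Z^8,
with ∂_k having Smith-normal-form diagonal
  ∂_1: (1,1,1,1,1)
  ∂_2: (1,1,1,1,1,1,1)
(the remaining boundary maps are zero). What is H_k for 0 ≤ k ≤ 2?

H_0: b_0 = 6 − 0 − 5 = 1; torsion from ∂_1 factors > 1: none. So H_0 = Z.
H_1: b_1 = 12 − 5 − 7 = 0; torsion from ∂_2 factors > 1: none. So H_1 = 0.
H_2: b_2 = 8 − 7 − 0 = 1; torsion from ∂_3 factors > 1: none. So H_2 = Z.

H_0 = Z,  H_1 = 0,  H_2 = Z.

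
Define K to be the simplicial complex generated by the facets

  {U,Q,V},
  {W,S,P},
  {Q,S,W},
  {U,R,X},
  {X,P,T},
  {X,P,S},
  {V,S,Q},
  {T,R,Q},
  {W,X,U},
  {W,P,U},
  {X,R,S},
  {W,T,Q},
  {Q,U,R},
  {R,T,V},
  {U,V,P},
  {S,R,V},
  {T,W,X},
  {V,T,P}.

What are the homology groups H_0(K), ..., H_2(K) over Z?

Order the vertices as P < Q < R < S < T < U < V < W < X. Listing each simplex with vertices in this order, K has dimension 2 with simplices:

  0-simplices (9): P, Q, R, S, T, U, V, W, X
  1-simplices (27): PS, PT, PU, PV, PW, PX, QR, QS, QT, QU, QV, QW, RS, RT, RU, RV, RX, SV, SW, SX, TV, TW, TX, UV, UW, UX, WX
  2-simplices (18): PSW, PSX, PTV, PTX, PUV, PUW, QRT, QRU, QSV, QSW, QTW, QUV, RSV, RSX, RTV, RUX, TWX, UWX

giving chain groups C_0 ≅ Z^9, C_1 ≅ Z^27, C_2 ≅ Z^18.

Boundary ∂_1: C_1 → C_0 maps an edge to its endpoints' difference, ∂[p,q] = q − p.
The 9×27 boundary matrix has rank 8 and Smith normal form diag(1,1,1,1,1,1,1,1).

The boundary map ∂_2: C_2 → C_1 sends each 2-simplex [p,q,r] to [q,r] − [p,r] + [p,q]. For instance
  ∂PTX = TX − PX + PT,
  ∂UWX = WX − UX + UW.
The resulting 27×18 matrix has rank 18, and its Smith normal form has invariant factors (1,1,1,1,1,1,1,1,1,1,1,1,1,1,1,1,1,2).

Now H_k = ker ∂_k / im ∂_{k+1}, so:

  H_0: rank C_0 − rank ∂_1 = 9 − 8 = 1, and the invariant factors of ∂_1 are all 1, so H_0 = Z.
  H_1: rank ker ∂_1 − rank ∂_2 = (27 − 8) − 18 = 1, and ∂_2 has invariant factor 2 > 1, so H_1 = Z × Z/2.
  H_2: rank ker ∂_2 − rank ∂_3 = (18 − 18) − 0 = 0, and there is no ∂_3, so H_2 = 0.

As a check, the Euler characteristic is 9 − 27 + 18 = 0, which agrees with 1 − 1 + 0 = 0.

H_0 ≅ Z,  H_1 ≅ Z × Z/2,  H_2 = 0.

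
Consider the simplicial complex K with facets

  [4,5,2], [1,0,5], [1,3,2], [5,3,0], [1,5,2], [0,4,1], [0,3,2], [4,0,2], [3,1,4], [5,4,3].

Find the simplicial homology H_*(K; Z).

H_0 ≅ Z,  H_1 ≅ Z_2,  H_2 = 0.

K has 6 vertices, 15 edges, 10 triangles.
rank ∂_0 = 0, rank ∂_1 = 5 ⇒ b_0 = 6 − 0 − 5 = 1; all invariant factors of ∂_1 are 1 so no torsion. So H_0 = Z.
rank ∂_1 = 5, rank ∂_2 = 10 ⇒ b_1 = 15 − 5 − 10 = 0; ∂_2 has invariant factor(s) [2] giving torsion. So H_1 = Z_2.
rank ∂_2 = 10, rank ∂_3 = 0 ⇒ b_2 = 10 − 10 − 0 = 0. So H_2 = 0.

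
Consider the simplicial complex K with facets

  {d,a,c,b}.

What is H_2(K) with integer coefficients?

We work with the vertex ordering a < b < c < d. The simplices of K, each written with vertices in increasing order, are:

  0-simplices (4): a, b, c, d
  1-simplices (6): ab, ac, ad, bc, bd, cd
  2-simplices (4): abc, abd, acd, bcd
  3-simplices (1): abcd

so the chain groups are C_0 ≅ Z^4, C_1 ≅ Z^6, C_2 ≅ Z^4, C_3 ≅ Z^1.

∂_1: C_1 → C_0 maps an edge to its endpoints' difference, ∂[p,q] = q − p. For instance
  ∂cd = d − c.
This gives a 4×6 integer matrix of rank 3; reducing to Smith normal form yields diagonal entries (1,1,1).

∂_2: C_2 → C_1 sends each 2-simplex [p,q,r] to [q,r] − [p,r] + [p,q]. For instance
  ∂abd = bd − ad + ab,
  ∂abc = bc − ac + ab.
The 6×4 boundary matrix has rank 3 and Smith normal form diag(1,1,1).

∂_3: C_3 → C_2 sends each 3-simplex σ to the alternating sum Σ_i (−1)^i (σ with its i-th vertex removed). For instance
  ∂abcd = bcd − acd + abd − abc.
The 4×1 boundary matrix has rank 1 and Smith normal form diag(1).

Now H_k = ker ∂_k / im ∂_{k+1}, so:

  H_2: rank ker ∂_2 − rank ∂_3 = (4 − 3) − 1 = 0, and the invariant factors of ∂_3 are all 1, so H_2 ≅ 0.

H_2 ≅ 0.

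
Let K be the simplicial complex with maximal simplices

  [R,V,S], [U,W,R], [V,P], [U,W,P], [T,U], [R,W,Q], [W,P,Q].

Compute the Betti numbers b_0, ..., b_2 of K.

b_0 = 1, b_1 = 1, b_2 = 0.

We work with the vertex ordering P < Q < R < S < T < U < V < W. The simplices of K, each written with vertices in increasing order, are:

  0-simplices (8): P, Q, R, S, T, U, V, W
  1-simplices (13): PQ, PU, PV, PW, QR, QW, RS, RU, RV, RW, SV, TU, UW
  2-simplices (5): PQW, PUW, QRW, RSV, RUW

giving chain groups C_0 ≅ Z^8, C_1 ≅ Z^13, C_2 ≅ Z^5.

∂_1: C_1 → C_0 is given by ∂[p,q] = [q] − [p]. For instance
  ∂PV = V − P.
The resulting 8×13 matrix has rank 7, and its Smith normal form has invariant factors (1,1,1,1,1,1,1).

The boundary map ∂_2: C_2 → C_1 acts by ∂[p,q,r] = [q,r] − [p,r] + [p,q]. For instance
  ∂PQW = QW − PW + PQ,
  ∂RSV = SV − RV + RS.
The 13×5 boundary matrix has rank 5 and Smith normal form diag(1,1,1,1,1).

Reading off H_k = ker ∂_k / im ∂_{k+1}:

  H_0: rank C_0 − rank ∂_1 = 8 − 7 = 1, and the invariant factors of ∂_1 are all 1, so H_0 = Z.
  H_1: rank ker ∂_1 − rank ∂_2 = (13 − 7) − 5 = 1, and the invariant factors of ∂_2 are all 1, so H_1 = Z.
  H_2: rank ker ∂_2 − rank ∂_3 = (5 − 5) − 0 = 0, and there is no ∂_3, so H_2 = 0.

Hence the Betti numbers are b_0 = 1, b_1 = 1, b_2 = 0.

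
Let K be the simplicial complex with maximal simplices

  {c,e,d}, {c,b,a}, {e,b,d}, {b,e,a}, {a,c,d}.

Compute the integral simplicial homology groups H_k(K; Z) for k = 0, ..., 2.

H_0 = Z,  H_1 = Z,  H_2 = 0.

Order the vertices as a < b < c < d < e. Listing each simplex with vertices in this order, K has dimension 2 with simplices:

  0-simplices (5): a, b, c, d, e
  1-simplices (10): ab, ac, ad, ae, bc, bd, be, cd, ce, de
  2-simplices (5): abc, abe, acd, bde, cde

so the chain groups are C_0 ≅ Z^5, C_1 ≅ Z^10, C_2 ≅ Z^5.

∂_1: C_1 → C_0 maps an edge to its endpoints' difference, ∂[p,q] = q − p.
As a 5×10 matrix over Z this has rank 4, with invariant factors (1,1,1,1).

The boundary map ∂_2: C_2 → C_1 sends each 2-simplex [p,q,r] to [q,r] − [p,r] + [p,q]. For instance
  ∂bde = de − be + bd,
  ∂cde = de − ce + cd.
As a 10×5 matrix over Z this has rank 5, with invariant factors (1,1,1,1,1).

Computing H_k = (kernel of ∂_k) / (image of ∂_{k+1}):

  H_0: rank C_0 − rank ∂_1 = 5 − 4 = 1, and the invariant factors of ∂_1 are all 1, so H_0 = Z.
  H_1: rank ker ∂_1 − rank ∂_2 = (10 − 4) − 5 = 1, and the invariant factors of ∂_2 are all 1, so H_1 = Z.
  H_2: rank ker ∂_2 − rank ∂_3 = (5 − 5) − 0 = 0, and there is no ∂_3, so H_2 = 0.

As a check, the Euler characteristic is 5 − 10 + 5 = 0, which agrees with 1 − 1 + 0 = 0.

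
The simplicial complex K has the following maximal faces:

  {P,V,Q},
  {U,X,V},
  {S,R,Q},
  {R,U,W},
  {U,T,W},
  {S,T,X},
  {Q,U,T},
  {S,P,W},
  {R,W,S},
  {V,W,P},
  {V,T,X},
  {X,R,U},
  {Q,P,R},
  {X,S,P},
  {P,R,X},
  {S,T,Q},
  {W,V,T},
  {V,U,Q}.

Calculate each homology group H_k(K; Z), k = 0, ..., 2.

Fix the vertex order P < Q < R < S < T < U < V < W < X and write every simplex with vertices in increasing order. Then dim K = 2 and the simplices of K are:

  0-simplices (9): P, Q, R, S, T, U, V, W, X
  1-simplices (27): PQ, PR, PS, PV, PW, PX, QR, QS, QT, QU, QV, RS, RU, RW, RX, ST, SW, SX, TU, TV, TW, TX, UV, UW, UX, VW, VX
  2-simplices (18): PQR, PQV, PRX, PSW, PSX, PVW, QRS, QST, QTU, QUV, RSW, RUW, RUX, STX, TUW, TVW, TVX, UVX

so the chain groups are C_0 ≅ Z^9, C_1 ≅ Z^27, C_2 ≅ Z^18.

The boundary map ∂_1: C_1 → C_0 maps an edge to its endpoints' difference, ∂[p,q] = q − p.
The 9×27 boundary matrix has rank 8 and Smith normal form diag(1,1,1,1,1,1,1,1).

The boundary map ∂_2: C_2 → C_1 acts by ∂[p,q,r] = [q,r] − [p,r] + [p,q]. For instance
  ∂PQR = QR − PR + PQ,
  ∂PRX = RX − PX + PR.
The 27×18 boundary matrix has rank 18 and Smith normal form diag(1,1,1,1,1,1,1,1,1,1,1,1,1,1,1,1,1,2).

Reading off H_k = ker ∂_k / im ∂_{k+1}:

  H_0: rank C_0 − rank ∂_1 = 9 − 8 = 1, and the invariant factors of ∂_1 are all 1, so H_0 ≅ Z.
  H_1: rank ker ∂_1 − rank ∂_2 = (27 − 8) − 18 = 1, and ∂_2 has invariant factor 2 > 1, so H_1 ≅ Z ⊕ Z_2.
  H_2: rank ker ∂_2 − rank ∂_3 = (18 − 18) − 0 = 0, and there is no ∂_3, so H_2 ≅ 0.

As a check, the Euler characteristic is 9 − 27 + 18 = 0, which agrees with 1 − 1 + 0 = 0.

H_0 = Z,  H_1 = Z ⊕ Z_2,  H_2 = 0.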